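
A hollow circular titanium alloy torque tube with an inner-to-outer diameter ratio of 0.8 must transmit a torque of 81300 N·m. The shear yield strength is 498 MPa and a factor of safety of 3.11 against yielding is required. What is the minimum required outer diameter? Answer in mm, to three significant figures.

τ_allow = 498/3.11 = 160.1 MPa.
For a hollow shaft τ = 16T/[πd_o³(1−k⁴)] with k = 0.8, so 1−k⁴ = 0.5904.
d_o³ = 16T/[π τ_allow (1−k⁴)] = 16×8.1300×10^7/(π×160.1×0.5904) = 4.380×10^6 mm³.
d_o = 163.6 mm.

d_o = 164 mm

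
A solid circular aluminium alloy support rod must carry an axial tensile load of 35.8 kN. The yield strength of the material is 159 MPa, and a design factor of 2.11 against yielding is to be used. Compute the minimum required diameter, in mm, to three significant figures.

Allowable stress σ_allow = 159/2.11 = 75.36 MPa.
Required area A = F/σ_allow = 35800/75.36 = 475.1 mm².
A = πd²/4 → d = √(4A/π) = 24.59 mm.

d = 24.6 mm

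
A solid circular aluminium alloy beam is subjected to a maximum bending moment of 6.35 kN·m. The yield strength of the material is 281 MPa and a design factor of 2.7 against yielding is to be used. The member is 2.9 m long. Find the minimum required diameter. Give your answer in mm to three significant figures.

d = 85.3 mm

σ_allow = 281/2.7 = 104.1 MPa.
For a solid circular section σ = 32M/(πd³), so d³ = 32M/(π σ_allow) = 32×6350000/(π×104.1) = 621500 mm³.
d = 85.34 mm.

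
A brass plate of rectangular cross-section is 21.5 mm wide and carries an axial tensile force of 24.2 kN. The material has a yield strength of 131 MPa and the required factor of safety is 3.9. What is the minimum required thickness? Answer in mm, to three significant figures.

t = 33.5 mm

σ_allow = 131/3.9 = 33.59 MPa.
Required area A = F/σ_allow = 24200/33.59 = 720.5 mm².
t = A/w = 720.5/21.5 = 33.51 mm.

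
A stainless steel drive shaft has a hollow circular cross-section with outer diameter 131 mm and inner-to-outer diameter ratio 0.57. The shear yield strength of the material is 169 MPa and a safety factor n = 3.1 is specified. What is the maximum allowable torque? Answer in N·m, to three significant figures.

T_allow = 21500 N·m

τ_allow = 169/3.1 = 54.52 MPa.
For a hollow shaft T_allow = τ_allow·πd_o³(1−k⁴)/16 with 1−k⁴ = 0.8944, so πd_o³(1−k⁴)/16 = 394800 mm³.
T_allow = 54.52×394800 = 2.152×10^7 N·mm = 21520 N·m.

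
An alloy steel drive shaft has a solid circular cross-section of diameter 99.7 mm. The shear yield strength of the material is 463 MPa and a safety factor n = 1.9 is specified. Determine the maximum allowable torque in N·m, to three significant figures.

τ_allow = 463/1.9 = 243.7 MPa.
For a solid shaft T_allow = τ_allow·πd³/16; πd³/16 = π×99.7³/16 = 194600 mm³.
T_allow = 243.7×194600 = 4.742×10^7 N·mm = 47420 N·m.

T_allow = 47400 N·m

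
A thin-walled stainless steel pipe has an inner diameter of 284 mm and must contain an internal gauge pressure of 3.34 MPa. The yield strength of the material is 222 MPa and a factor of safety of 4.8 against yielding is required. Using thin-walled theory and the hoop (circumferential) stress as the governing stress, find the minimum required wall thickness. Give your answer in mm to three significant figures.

σ_allow = 222/4.8 = 46.25 MPa.
Hoop stress σ_h = pD/(2t), so t = pD/(2σ_allow) = 3.34×284/(2×46.25) = 10.25 mm.

t = 10.3 mm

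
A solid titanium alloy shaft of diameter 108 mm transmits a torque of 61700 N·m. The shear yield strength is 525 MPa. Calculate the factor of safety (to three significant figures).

τ = 16T/(πd³) = 16×6.1700×10^7/(π×108³) = 249.5 MPa.
n = τ_limit/τ = 525/249.5 = 2.105.

n = 2.10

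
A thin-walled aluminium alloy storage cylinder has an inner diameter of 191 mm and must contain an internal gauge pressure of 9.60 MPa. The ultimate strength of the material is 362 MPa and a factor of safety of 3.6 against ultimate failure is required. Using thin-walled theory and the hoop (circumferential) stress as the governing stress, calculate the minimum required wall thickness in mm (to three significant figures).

σ_allow = 362/3.6 = 100.6 MPa.
Hoop stress σ_h = pD/(2t), so t = pD/(2σ_allow) = 9.60×191/(2×100.6) = 9.117 mm.

t = 9.12 mm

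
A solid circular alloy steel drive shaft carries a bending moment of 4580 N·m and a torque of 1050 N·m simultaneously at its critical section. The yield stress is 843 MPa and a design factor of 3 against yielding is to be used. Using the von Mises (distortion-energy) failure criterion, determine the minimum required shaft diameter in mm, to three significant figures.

d = 55.3 mm

σ_allow = σ_y/n = 843/3 = 281.0 MPa.
For a solid shaft σ_b = 32M/(πd³) and τ = 16T/(πd³), so the von Mises stress is σ' = (16/πd³)·√(4M²+3T²).
√(4M²+3T²) = √(4×(4.580×10^6)² + 3×(1.050×10^6)²) = 9.339×10^6 N·mm.
d³ = 16×9.339×10^6/(π×281.0) = 169300 mm³.
d = 55.32 mm.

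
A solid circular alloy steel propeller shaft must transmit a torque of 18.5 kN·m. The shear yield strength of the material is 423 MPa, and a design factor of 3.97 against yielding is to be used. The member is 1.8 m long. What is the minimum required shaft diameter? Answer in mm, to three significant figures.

Allowable shear stress τ_allow = 423/3.97 = 106.5 MPa.
For a solid shaft τ = 16T/(πd³), so d³ = 16T/(π τ_allow) = 16×1.8500×10^7/(π×106.5) = 884300 mm³.
d = (884300)^(1/3) = 95.98 mm.

d = 96.0 mm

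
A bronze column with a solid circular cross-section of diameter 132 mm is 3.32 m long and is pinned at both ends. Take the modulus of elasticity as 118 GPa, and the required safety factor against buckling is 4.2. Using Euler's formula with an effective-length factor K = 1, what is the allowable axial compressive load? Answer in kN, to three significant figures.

P_allow = 375 kN

I = πd⁴/64 = π×132⁴/64 = 1.490×10^7 mm⁴.
Effective length L_e = KL = 1×3.32 m = 3320 mm.
Euler critical load P_cr = π²EI/L_e² = π²×118000×1.490×10^7/3320² = 1.575×10^6 N.
P_allow = P_cr/n = 1.575×10^6/4.2 = 374900 N.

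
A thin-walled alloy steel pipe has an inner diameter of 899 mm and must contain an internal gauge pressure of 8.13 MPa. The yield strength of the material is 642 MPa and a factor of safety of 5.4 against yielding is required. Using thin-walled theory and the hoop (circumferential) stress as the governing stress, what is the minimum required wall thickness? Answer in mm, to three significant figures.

t = 30.7 mm

σ_allow = 642/5.4 = 118.9 MPa.
Hoop stress σ_h = pD/(2t), so t = pD/(2σ_allow) = 8.13×899/(2×118.9) = 30.74 mm.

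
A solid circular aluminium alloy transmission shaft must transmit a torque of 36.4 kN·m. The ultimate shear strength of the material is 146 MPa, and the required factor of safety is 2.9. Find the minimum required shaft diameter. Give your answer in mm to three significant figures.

Allowable shear stress τ_allow = 146/2.9 = 50.34 MPa.
For a solid shaft τ = 16T/(πd³), so d³ = 16T/(π τ_allow) = 16×3.6400×10^7/(π×50.34) = 3.682×10^6 mm³.
d = (3.682×10^6)^(1/3) = 154.4 mm.

d = 154 mm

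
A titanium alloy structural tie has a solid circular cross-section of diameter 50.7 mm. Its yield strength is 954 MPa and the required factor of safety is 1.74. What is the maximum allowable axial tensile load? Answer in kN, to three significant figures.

F_allow = 1110 kN

σ_allow = 954/1.74 = 548.3 MPa.
A = πd²/4 = π×50.7²/4 = 2019 mm².
F_allow = σ_allow × A = 548.3×2019 = 1.107×10^6 N.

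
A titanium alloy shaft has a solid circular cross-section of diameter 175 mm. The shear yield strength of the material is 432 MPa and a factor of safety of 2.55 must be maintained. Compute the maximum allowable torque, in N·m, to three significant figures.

T_allow = 1.78×10^5 N·m

τ_allow = 432/2.55 = 169.4 MPa.
For a solid shaft T_allow = τ_allow·πd³/16; πd³/16 = π×175³/16 = 1.052×10^6 mm³.
T_allow = 169.4×1.052×10^6 = 1.783×10^8 N·mm = 178300 N·m.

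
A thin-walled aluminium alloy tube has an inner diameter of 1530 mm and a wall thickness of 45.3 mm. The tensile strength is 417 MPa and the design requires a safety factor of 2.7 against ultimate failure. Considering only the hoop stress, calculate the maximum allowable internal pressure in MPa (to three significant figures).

p_allow = 9.15 MPa

σ_allow = 417/2.7 = 154.4 MPa.
σ_h = pD/(2t) → p_allow = 2σ_allow t/D = 2×154.4×45.3/1530 = 9.146 MPa.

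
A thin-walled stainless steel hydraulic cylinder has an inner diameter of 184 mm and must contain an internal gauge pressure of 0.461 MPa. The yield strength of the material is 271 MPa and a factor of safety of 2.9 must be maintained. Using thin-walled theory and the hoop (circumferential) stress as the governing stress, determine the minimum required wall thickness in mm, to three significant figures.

σ_allow = 271/2.9 = 93.45 MPa.
Hoop stress σ_h = pD/(2t), so t = pD/(2σ_allow) = 0.461×184/(2×93.45) = 0.4539 mm.

t = 0.454 mm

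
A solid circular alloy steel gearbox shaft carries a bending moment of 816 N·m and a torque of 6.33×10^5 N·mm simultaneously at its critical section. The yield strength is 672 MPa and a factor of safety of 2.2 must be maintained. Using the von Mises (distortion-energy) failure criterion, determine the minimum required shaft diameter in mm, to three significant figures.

σ_allow = σ_y/n = 672/2.2 = 305.5 MPa.
For a solid shaft σ_b = 32M/(πd³) and τ = 16T/(πd³), so the von Mises stress is σ' = (16/πd³)·√(4M²+3T²).
√(4M²+3T²) = √(4×(816000)² + 3×(633000)²) = 1.966×10^6 N·mm.
d³ = 16×1.966×10^6/(π×305.5) = 32780 mm³.
d = 32.00 mm.

d = 32.0 mm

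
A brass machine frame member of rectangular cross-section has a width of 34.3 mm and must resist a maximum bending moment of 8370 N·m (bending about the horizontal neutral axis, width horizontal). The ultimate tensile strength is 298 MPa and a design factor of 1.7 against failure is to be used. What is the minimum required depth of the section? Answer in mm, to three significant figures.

σ_allow = 298/1.7 = 175.3 MPa.
For a rectangular section σ = 6M/(bh²), so h² = 6M/(b σ_allow) = 6×8370000/(34.3×175.3) = 8352 mm².
h = 91.39 mm.

h = 91.4 mm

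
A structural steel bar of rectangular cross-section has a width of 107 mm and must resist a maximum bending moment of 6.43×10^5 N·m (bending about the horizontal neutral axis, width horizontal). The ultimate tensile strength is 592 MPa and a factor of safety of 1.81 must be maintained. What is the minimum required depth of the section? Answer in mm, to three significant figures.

h = 332 mm

σ_allow = 592/1.81 = 327.1 MPa.
For a rectangular section σ = 6M/(bh²), so h² = 6M/(b σ_allow) = 6×6.4300×10^8/(107×327.1) = 110200 mm².
h = 332.0 mm.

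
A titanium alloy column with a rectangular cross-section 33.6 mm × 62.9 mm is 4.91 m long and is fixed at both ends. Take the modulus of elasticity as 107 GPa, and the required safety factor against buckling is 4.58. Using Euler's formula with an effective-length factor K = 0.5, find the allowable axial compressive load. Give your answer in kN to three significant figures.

Buckling occurs about the weak axis: I_min = h·b³/12 = 62.9×33.6³/12 = 198800 mm⁴ (b = 33.6 mm is the smaller dimension).
Effective length L_e = KL = 0.5×4.91 m = 2455 mm.
Euler critical load P_cr = π²EI/L_e² = π²×107000×198800/2455² = 34840 N.
P_allow = P_cr/n = 34840/4.58 = 7607 N.

P_allow = 7.61 kN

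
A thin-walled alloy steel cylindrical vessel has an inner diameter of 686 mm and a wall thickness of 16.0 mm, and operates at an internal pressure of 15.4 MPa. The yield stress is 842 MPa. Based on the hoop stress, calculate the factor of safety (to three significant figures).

n = 2.55

σ_h = pD/(2t) = 15.4×686/(2×16.0) = 330.1 MPa.
n = 842/330.1 = 2.550.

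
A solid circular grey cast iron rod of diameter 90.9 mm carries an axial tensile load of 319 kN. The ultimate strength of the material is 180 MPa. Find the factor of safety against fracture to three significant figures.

A = πd²/4 = 6490 mm².
σ = F/A = 319000/6490 = 49.16 MPa.
n = 180/49.16 = 3.662.

n = 3.66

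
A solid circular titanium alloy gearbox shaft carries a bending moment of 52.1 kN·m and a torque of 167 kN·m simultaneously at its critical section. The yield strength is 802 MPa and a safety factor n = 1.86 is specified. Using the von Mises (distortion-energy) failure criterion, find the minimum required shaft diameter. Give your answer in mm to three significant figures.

d = 154 mm

σ_allow = σ_y/n = 802/1.86 = 431.2 MPa.
For a solid shaft σ_b = 32M/(πd³) and τ = 16T/(πd³), so the von Mises stress is σ' = (16/πd³)·√(4M²+3T²).
√(4M²+3T²) = √(4×(5.210×10^7)² + 3×(1.670×10^8)²) = 3.074×10^8 N·mm.
d³ = 16×3.074×10^8/(π×431.2) = 3.631×10^6 mm³.
d = 153.7 mm.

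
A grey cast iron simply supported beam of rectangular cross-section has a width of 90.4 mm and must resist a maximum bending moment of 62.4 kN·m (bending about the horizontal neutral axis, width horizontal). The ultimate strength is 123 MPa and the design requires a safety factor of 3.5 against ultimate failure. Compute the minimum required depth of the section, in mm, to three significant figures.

h = 343 mm

σ_allow = 123/3.5 = 35.14 MPa.
For a rectangular section σ = 6M/(bh²), so h² = 6M/(b σ_allow) = 6×6.2400×10^7/(90.4×35.14) = 117900 mm².
h = 343.3 mm.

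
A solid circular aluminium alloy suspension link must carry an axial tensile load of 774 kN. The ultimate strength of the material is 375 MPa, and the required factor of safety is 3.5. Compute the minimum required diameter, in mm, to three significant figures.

Allowable stress σ_allow = 375/3.5 = 107.1 MPa.
Required area A = F/σ_allow = 774000/107.1 = 7224 mm².
A = πd²/4 → d = √(4A/π) = 95.91 mm.

d = 95.9 mm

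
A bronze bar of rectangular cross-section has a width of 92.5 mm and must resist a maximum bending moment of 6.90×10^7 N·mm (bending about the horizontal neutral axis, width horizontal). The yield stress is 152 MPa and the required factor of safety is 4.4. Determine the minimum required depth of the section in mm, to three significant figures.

σ_allow = 152/4.4 = 34.55 MPa.
For a rectangular section σ = 6M/(bh²), so h² = 6M/(b σ_allow) = 6×6.9000×10^7/(92.5×34.55) = 129600 mm².
h = 359.9 mm.

h = 360 mm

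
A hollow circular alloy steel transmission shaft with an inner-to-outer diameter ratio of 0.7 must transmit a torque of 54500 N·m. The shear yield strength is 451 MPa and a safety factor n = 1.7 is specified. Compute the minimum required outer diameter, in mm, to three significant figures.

d_o = 111 mm

τ_allow = 451/1.7 = 265.3 MPa.
For a hollow shaft τ = 16T/[πd_o³(1−k⁴)] with k = 0.7, so 1−k⁴ = 0.7599.
d_o³ = 16T/[π τ_allow (1−k⁴)] = 16×5.4500×10^7/(π×265.3×0.7599) = 1.377×10^6 mm³.
d_o = 111.2 mm.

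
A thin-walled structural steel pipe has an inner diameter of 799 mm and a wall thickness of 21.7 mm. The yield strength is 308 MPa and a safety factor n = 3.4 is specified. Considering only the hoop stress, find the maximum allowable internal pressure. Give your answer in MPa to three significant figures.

σ_allow = 308/3.4 = 90.59 MPa.
σ_h = pD/(2t) → p_allow = 2σ_allow t/D = 2×90.59×21.7/799 = 4.921 MPa.

p_allow = 4.92 MPa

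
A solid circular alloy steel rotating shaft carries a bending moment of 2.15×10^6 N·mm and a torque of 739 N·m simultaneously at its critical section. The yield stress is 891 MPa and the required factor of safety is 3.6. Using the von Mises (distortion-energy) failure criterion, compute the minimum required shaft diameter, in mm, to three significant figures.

d = 45.2 mm

σ_allow = σ_y/n = 891/3.6 = 247.5 MPa.
For a solid shaft σ_b = 32M/(πd³) and τ = 16T/(πd³), so the von Mises stress is σ' = (16/πd³)·√(4M²+3T²).
√(4M²+3T²) = √(4×(2.150×10^6)² + 3×(739000)²) = 4.486×10^6 N·mm.
d³ = 16×4.486×10^6/(π×247.5) = 92320 mm³.
d = 45.20 mm.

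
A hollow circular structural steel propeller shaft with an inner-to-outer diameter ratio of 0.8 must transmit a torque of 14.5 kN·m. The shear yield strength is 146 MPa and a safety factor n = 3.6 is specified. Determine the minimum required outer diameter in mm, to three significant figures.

d_o = 146 mm

τ_allow = 146/3.6 = 40.56 MPa.
For a hollow shaft τ = 16T/[πd_o³(1−k⁴)] with k = 0.8, so 1−k⁴ = 0.5904.
d_o³ = 16T/[π τ_allow (1−k⁴)] = 16×1.4500×10^7/(π×40.56×0.5904) = 3.084×10^6 mm³.
d_o = 145.6 mm.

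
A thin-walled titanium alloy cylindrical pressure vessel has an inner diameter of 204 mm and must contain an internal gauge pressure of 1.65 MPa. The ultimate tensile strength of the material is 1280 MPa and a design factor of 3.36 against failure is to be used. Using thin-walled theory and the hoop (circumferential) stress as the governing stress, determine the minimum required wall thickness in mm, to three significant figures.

t = 0.442 mm

σ_allow = 1280/3.36 = 381.0 MPa.
Hoop stress σ_h = pD/(2t), so t = pD/(2σ_allow) = 1.65×204/(2×381.0) = 0.4418 mm.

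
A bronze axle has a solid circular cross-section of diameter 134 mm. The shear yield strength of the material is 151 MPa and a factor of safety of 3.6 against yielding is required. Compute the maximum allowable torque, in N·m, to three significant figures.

τ_allow = 151/3.6 = 41.94 MPa.
For a solid shaft T_allow = τ_allow·πd³/16; πd³/16 = π×134³/16 = 472400 mm³.
T_allow = 41.94×472400 = 1.982×10^7 N·mm = 19820 N·m.

T_allow = 19800 N·m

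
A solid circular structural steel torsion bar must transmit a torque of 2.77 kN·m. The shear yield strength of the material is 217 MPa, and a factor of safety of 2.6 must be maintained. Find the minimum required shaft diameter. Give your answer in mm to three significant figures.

d = 55.3 mm

Allowable shear stress τ_allow = 217/2.6 = 83.46 MPa.
For a solid shaft τ = 16T/(πd³), so d³ = 16T/(π τ_allow) = 16×2770000/(π×83.46) = 169000 mm³.
d = (169000)^(1/3) = 55.29 mm.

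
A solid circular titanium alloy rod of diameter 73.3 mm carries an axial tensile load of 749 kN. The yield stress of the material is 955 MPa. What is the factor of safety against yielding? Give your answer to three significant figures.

A = πd²/4 = 4220 mm².
σ = F/A = 749000/4220 = 177.5 MPa.
n = 955/177.5 = 5.380.

n = 5.38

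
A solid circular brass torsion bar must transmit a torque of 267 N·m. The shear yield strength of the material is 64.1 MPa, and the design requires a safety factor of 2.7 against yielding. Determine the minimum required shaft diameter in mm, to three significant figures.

d = 38.5 mm

Allowable shear stress τ_allow = 64.1/2.7 = 23.74 MPa.
For a solid shaft τ = 16T/(πd³), so d³ = 16T/(π τ_allow) = 16×267000/(π×23.74) = 57280 mm³.
d = (57280)^(1/3) = 38.55 mm.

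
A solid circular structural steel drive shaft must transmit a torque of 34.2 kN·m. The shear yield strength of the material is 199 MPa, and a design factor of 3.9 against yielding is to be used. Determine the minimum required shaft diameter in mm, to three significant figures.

Allowable shear stress τ_allow = 199/3.9 = 51.03 MPa.
For a solid shaft τ = 16T/(πd³), so d³ = 16T/(π τ_allow) = 16×3.4200×10^7/(π×51.03) = 3.414×10^6 mm³.
d = (3.414×10^6)^(1/3) = 150.6 mm.

d = 151 mm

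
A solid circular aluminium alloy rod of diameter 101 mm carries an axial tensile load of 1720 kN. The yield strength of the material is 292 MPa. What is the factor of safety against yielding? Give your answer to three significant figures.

A = πd²/4 = 8012 mm².
σ = F/A = 1720000/8012 = 214.7 MPa.
n = 292/214.7 = 1.360.

n = 1.36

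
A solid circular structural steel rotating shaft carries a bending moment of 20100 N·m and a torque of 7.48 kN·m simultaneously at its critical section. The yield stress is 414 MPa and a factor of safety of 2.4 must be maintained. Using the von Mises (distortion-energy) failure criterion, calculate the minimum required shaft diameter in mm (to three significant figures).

d = 108 mm

σ_allow = σ_y/n = 414/2.4 = 172.5 MPa.
For a solid shaft σ_b = 32M/(πd³) and τ = 16T/(πd³), so the von Mises stress is σ' = (16/πd³)·√(4M²+3T²).
√(4M²+3T²) = √(4×(2.010×10^7)² + 3×(7.480×10^6)²) = 4.224×10^7 N·mm.
d³ = 16×4.224×10^7/(π×172.5) = 1.247×10^6 mm³.
d = 107.6 mm.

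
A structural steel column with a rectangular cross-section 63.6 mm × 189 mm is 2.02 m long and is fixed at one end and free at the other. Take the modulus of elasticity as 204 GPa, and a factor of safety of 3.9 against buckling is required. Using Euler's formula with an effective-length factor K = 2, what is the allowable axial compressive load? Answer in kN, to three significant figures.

P_allow = 128 kN

Buckling occurs about the weak axis: I_min = h·b³/12 = 189×63.6³/12 = 4.052×10^6 mm⁴ (b = 63.6 mm is the smaller dimension).
Effective length L_e = KL = 2×2.02 m = 4040 mm.
Euler critical load P_cr = π²EI/L_e² = π²×204000×4.052×10^6/4040² = 499800 N.
P_allow = P_cr/n = 499800/3.9 = 128200 N.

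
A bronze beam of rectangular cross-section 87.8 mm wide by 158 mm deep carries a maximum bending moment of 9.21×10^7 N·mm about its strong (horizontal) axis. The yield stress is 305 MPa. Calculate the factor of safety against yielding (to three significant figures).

n = 1.21

Section modulus S = bh²/6 = 87.8×158²/6 = 365300 mm³.
σ = M/S = 9.2100×10^7/365300 = 252.1 MPa.
n = 305/252.1 = 1.210.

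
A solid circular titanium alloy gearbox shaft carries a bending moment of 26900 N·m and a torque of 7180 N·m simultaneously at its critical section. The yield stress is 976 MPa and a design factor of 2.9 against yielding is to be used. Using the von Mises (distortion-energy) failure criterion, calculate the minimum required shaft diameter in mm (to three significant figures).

σ_allow = σ_y/n = 976/2.9 = 336.6 MPa.
For a solid shaft σ_b = 32M/(πd³) and τ = 16T/(πd³), so the von Mises stress is σ' = (16/πd³)·√(4M²+3T²).
√(4M²+3T²) = √(4×(2.690×10^7)² + 3×(7.180×10^6)²) = 5.522×10^7 N·mm.
d³ = 16×5.522×10^7/(π×336.6) = 835600 mm³.
d = 94.19 mm.

d = 94.2 mm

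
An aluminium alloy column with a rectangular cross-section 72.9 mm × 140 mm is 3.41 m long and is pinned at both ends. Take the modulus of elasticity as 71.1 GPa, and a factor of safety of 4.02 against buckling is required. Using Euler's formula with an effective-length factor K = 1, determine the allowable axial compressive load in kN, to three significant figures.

Buckling occurs about the weak axis: I_min = h·b³/12 = 140×72.9³/12 = 4.520×10^6 mm⁴ (b = 72.9 mm is the smaller dimension).
Effective length L_e = KL = 1×3.41 m = 3410 mm.
Euler critical load P_cr = π²EI/L_e² = π²×71100×4.520×10^6/3410² = 272800 N.
P_allow = P_cr/n = 272800/4.02 = 67850 N.

P_allow = 67.9 kN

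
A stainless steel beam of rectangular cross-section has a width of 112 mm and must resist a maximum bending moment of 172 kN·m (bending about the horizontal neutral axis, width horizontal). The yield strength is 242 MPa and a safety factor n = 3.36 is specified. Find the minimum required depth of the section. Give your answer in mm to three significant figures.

h = 358 mm

σ_allow = 242/3.36 = 72.02 MPa.
For a rectangular section σ = 6M/(bh²), so h² = 6M/(b σ_allow) = 6×1.7200×10^8/(112×72.02) = 127900 mm².
h = 357.7 mm.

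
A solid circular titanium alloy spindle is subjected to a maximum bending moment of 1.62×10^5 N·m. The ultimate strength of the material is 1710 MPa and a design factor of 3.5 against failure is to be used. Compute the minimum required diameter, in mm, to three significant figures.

σ_allow = 1710/3.5 = 488.6 MPa.
For a solid circular section σ = 32M/(πd³), so d³ = 32M/(π σ_allow) = 32×1.6200×10^8/(π×488.6) = 3.377×10^6 mm³.
d = 150.0 mm.

d = 150 mm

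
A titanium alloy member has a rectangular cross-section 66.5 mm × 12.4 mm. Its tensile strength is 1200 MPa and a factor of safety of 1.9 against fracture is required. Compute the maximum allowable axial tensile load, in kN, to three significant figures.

F_allow = 521 kN

σ_allow = 1200/1.9 = 631.6 MPa.
A = 66.5×12.4 = 824.6 mm².
F_allow = σ_allow × A = 631.6×824.6 = 520800 N.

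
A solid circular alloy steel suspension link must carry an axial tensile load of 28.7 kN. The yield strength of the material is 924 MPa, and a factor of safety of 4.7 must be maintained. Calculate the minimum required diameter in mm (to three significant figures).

Allowable stress σ_allow = 924/4.7 = 196.6 MPa.
Required area A = F/σ_allow = 28700/196.6 = 146.0 mm².
A = πd²/4 → d = √(4A/π) = 13.63 mm.

d = 13.6 mm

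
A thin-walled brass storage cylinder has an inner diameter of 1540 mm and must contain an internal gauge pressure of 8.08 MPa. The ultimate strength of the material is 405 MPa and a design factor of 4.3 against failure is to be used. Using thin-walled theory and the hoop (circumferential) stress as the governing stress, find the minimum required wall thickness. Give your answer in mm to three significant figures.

t = 66.1 mm

σ_allow = 405/4.3 = 94.19 MPa.
Hoop stress σ_h = pD/(2t), so t = pD/(2σ_allow) = 8.08×1540/(2×94.19) = 66.06 mm.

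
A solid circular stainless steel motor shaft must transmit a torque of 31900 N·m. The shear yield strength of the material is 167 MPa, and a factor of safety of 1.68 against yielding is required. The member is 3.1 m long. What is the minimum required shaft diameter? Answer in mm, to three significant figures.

Allowable shear stress τ_allow = 167/1.68 = 99.40 MPa.
For a solid shaft τ = 16T/(πd³), so d³ = 16T/(π τ_allow) = 16×3.1900×10^7/(π×99.40) = 1.634×10^6 mm³.
d = (1.634×10^6)^(1/3) = 117.8 mm.

d = 118 mm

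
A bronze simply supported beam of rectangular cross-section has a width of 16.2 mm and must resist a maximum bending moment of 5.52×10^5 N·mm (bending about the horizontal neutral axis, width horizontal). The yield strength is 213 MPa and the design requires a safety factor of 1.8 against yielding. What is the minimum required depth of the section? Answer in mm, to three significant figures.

σ_allow = 213/1.8 = 118.3 MPa.
For a rectangular section σ = 6M/(bh²), so h² = 6M/(b σ_allow) = 6×552000/(16.2×118.3) = 1728 mm².
h = 41.57 mm.

h = 41.6 mm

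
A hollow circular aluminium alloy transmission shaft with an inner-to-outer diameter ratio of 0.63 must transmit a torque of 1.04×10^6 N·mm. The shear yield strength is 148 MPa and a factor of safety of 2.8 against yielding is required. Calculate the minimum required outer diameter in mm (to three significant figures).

τ_allow = 148/2.8 = 52.86 MPa.
For a hollow shaft τ = 16T/[πd_o³(1−k⁴)] with k = 0.63, so 1−k⁴ = 0.8425.
d_o³ = 16T/[π τ_allow (1−k⁴)] = 16×1040000/(π×52.86×0.8425) = 118900 mm³.
d_o = 49.18 mm.

d_o = 49.2 mm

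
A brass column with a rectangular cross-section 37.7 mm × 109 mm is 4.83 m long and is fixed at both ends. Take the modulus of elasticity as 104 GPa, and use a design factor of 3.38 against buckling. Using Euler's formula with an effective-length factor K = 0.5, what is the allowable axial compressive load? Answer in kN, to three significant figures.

P_allow = 25.3 kN

Buckling occurs about the weak axis: I_min = h·b³/12 = 109×37.7³/12 = 486700 mm⁴ (b = 37.7 mm is the smaller dimension).
Effective length L_e = KL = 0.5×4.83 m = 2415 mm.
Euler critical load P_cr = π²EI/L_e² = π²×104000×486700/2415² = 85660 N.
P_allow = P_cr/n = 85660/3.38 = 25340 N.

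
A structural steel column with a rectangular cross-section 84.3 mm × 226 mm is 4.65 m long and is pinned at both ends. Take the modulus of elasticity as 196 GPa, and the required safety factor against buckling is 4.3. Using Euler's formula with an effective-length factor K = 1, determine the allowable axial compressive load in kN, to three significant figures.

Buckling occurs about the weak axis: I_min = h·b³/12 = 226×84.3³/12 = 1.128×10^7 mm⁴ (b = 84.3 mm is the smaller dimension).
Effective length L_e = KL = 1×4.65 m = 4650 mm.
Euler critical load P_cr = π²EI/L_e² = π²×196000×1.128×10^7/4650² = 1.009×10^6 N.
P_allow = P_cr/n = 1.009×10^6/4.3 = 234700 N.

P_allow = 235 kN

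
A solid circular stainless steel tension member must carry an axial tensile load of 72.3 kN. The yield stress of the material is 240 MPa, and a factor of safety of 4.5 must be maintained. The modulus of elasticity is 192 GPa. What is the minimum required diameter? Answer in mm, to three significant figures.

Allowable stress σ_allow = 240/4.5 = 53.33 MPa.
Required area A = F/σ_allow = 72300/53.33 = 1356 mm².
A = πd²/4 → d = √(4A/π) = 41.55 mm.

d = 41.5 mm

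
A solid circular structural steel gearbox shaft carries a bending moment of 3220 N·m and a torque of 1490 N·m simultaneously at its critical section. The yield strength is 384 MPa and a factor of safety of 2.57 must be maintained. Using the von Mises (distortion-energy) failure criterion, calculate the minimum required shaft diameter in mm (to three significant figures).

d = 61.8 mm

σ_allow = σ_y/n = 384/2.57 = 149.4 MPa.
For a solid shaft σ_b = 32M/(πd³) and τ = 16T/(πd³), so the von Mises stress is σ' = (16/πd³)·√(4M²+3T²).
√(4M²+3T²) = √(4×(3.220×10^6)² + 3×(1.490×10^6)²) = 6.938×10^6 N·mm.
d³ = 16×6.938×10^6/(π×149.4) = 236500 mm³.
d = 61.84 mm.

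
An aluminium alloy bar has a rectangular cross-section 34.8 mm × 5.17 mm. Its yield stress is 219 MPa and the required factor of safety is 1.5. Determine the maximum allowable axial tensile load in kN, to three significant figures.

F_allow = 26.3 kN

σ_allow = 219/1.5 = 146.0 MPa.
A = 34.8×5.17 = 179.9 mm².
F_allow = σ_allow × A = 146.0×179.9 = 26270 N.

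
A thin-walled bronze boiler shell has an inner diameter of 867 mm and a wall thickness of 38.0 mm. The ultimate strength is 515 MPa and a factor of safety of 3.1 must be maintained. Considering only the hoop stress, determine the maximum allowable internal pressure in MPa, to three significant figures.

p_allow = 14.6 MPa

σ_allow = 515/3.1 = 166.1 MPa.
σ_h = pD/(2t) → p_allow = 2σ_allow t/D = 2×166.1×38.0/867 = 14.56 MPa.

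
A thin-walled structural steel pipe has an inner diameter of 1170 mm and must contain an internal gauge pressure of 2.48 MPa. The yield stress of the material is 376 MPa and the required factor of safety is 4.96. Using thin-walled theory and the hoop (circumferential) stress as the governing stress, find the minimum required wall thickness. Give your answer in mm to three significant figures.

σ_allow = 376/4.96 = 75.81 MPa.
Hoop stress σ_h = pD/(2t), so t = pD/(2σ_allow) = 2.48×1170/(2×75.81) = 19.14 mm.

t = 19.1 mm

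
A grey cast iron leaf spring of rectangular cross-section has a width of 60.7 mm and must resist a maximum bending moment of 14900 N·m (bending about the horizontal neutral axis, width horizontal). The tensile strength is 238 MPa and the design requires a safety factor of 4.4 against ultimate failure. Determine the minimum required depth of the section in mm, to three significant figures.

h = 165 mm

σ_allow = 238/4.4 = 54.09 MPa.
For a rectangular section σ = 6M/(bh²), so h² = 6M/(b σ_allow) = 6×1.4900×10^7/(60.7×54.09) = 27230 mm².
h = 165.0 mm.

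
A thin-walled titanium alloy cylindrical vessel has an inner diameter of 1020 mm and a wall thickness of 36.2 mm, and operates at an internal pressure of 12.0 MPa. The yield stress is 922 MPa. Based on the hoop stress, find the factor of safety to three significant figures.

σ_h = pD/(2t) = 12.0×1020/(2×36.2) = 169.1 MPa.
n = 922/169.1 = 5.454.

n = 5.45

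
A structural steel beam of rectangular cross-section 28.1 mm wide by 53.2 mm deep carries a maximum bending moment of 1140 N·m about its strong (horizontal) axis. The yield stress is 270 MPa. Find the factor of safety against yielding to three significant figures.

n = 3.14

Section modulus S = bh²/6 = 28.1×53.2²/6 = 13250 mm³.
σ = M/S = 1140000/13250 = 86.01 MPa.
n = 270/86.01 = 3.139.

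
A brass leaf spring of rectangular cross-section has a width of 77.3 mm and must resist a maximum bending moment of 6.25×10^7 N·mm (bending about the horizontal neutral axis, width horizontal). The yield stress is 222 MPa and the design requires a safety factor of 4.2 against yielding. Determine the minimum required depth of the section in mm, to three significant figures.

σ_allow = 222/4.2 = 52.86 MPa.
For a rectangular section σ = 6M/(bh²), so h² = 6M/(b σ_allow) = 6×6.2500×10^7/(77.3×52.86) = 91780 mm².
h = 303.0 mm.

h = 303 mm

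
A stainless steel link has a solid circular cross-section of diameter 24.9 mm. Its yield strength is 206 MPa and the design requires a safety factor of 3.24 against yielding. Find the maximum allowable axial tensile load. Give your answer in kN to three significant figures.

σ_allow = 206/3.24 = 63.58 MPa.
A = πd²/4 = π×24.9²/4 = 487.0 mm².
F_allow = σ_allow × A = 63.58×487.0 = 30960 N.

F_allow = 31.0 kN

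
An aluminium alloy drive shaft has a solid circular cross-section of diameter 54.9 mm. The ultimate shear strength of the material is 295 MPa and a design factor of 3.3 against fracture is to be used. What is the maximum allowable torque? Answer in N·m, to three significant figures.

T_allow = 2900 N·m

τ_allow = 295/3.3 = 89.39 MPa.
For a solid shaft T_allow = τ_allow·πd³/16; πd³/16 = π×54.9³/16 = 32490 mm³.
T_allow = 89.39×32490 = 2.904×10^6 N·mm = 2904 N·m.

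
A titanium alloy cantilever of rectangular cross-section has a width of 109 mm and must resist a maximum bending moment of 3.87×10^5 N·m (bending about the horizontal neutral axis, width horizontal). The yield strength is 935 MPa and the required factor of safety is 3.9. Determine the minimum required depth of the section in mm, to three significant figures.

σ_allow = 935/3.9 = 239.7 MPa.
For a rectangular section σ = 6M/(bh²), so h² = 6M/(b σ_allow) = 6×3.8700×10^8/(109×239.7) = 88860 mm².
h = 298.1 mm.

h = 298 mm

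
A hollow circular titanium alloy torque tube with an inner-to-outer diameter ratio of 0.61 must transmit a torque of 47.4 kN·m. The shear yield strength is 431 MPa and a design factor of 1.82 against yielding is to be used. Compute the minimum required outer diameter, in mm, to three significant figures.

d_o = 106 mm

τ_allow = 431/1.82 = 236.8 MPa.
For a hollow shaft τ = 16T/[πd_o³(1−k⁴)] with k = 0.61, so 1−k⁴ = 0.8615.
d_o³ = 16T/[π τ_allow (1−k⁴)] = 16×4.7400×10^7/(π×236.8×0.8615) = 1.183×10^6 mm³.
d_o = 105.8 mm.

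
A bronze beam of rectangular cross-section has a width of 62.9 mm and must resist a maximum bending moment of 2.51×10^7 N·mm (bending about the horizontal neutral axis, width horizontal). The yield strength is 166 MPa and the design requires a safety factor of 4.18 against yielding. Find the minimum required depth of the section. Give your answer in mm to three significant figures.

σ_allow = 166/4.18 = 39.71 MPa.
For a rectangular section σ = 6M/(bh²), so h² = 6M/(b σ_allow) = 6×2.5100×10^7/(62.9×39.71) = 60290 mm².
h = 245.5 mm.

h = 246 mm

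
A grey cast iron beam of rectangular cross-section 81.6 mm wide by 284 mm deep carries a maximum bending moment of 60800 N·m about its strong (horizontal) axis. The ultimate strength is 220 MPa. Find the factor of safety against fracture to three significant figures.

n = 3.97

Section modulus S = bh²/6 = 81.6×284²/6 = 1.097×10^6 mm³.
σ = M/S = 6.0800×10^7/1.097×10^6 = 55.43 MPa.
n = 220/55.43 = 3.969.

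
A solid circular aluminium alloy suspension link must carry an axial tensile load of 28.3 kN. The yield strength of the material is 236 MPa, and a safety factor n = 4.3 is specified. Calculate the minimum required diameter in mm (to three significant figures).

d = 25.6 mm

Allowable stress σ_allow = 236/4.3 = 54.88 MPa.
Required area A = F/σ_allow = 28300/54.88 = 515.6 mm².
A = πd²/4 → d = √(4A/π) = 25.62 mm.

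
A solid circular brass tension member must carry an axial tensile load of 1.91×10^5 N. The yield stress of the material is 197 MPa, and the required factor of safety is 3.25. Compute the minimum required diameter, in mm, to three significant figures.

Allowable stress σ_allow = 197/3.25 = 60.62 MPa.
Required area A = F/σ_allow = 191000/60.62 = 3151 mm².
A = πd²/4 → d = √(4A/π) = 63.34 mm.

d = 63.3 mm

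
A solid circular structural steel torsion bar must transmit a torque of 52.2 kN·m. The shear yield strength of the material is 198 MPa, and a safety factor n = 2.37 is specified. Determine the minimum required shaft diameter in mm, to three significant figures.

d = 147 mm

Allowable shear stress τ_allow = 198/2.37 = 83.54 MPa.
For a solid shaft τ = 16T/(πd³), so d³ = 16T/(π τ_allow) = 16×5.2200×10^7/(π×83.54) = 3.182×10^6 mm³.
d = (3.182×10^6)^(1/3) = 147.1 mm.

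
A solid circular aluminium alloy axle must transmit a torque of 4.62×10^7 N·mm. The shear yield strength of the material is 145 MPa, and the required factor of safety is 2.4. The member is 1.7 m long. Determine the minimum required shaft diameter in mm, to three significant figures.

d = 157 mm

Allowable shear stress τ_allow = 145/2.4 = 60.42 MPa.
For a solid shaft τ = 16T/(πd³), so d³ = 16T/(π τ_allow) = 16×4.6200×10^7/(π×60.42) = 3.895×10^6 mm³.
d = (3.895×10^6)^(1/3) = 157.3 mm.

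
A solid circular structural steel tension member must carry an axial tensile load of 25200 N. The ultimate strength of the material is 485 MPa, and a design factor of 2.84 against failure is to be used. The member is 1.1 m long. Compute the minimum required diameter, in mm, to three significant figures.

Allowable stress σ_allow = 485/2.84 = 170.8 MPa.
Required area A = F/σ_allow = 25200/170.8 = 147.6 mm².
A = πd²/4 → d = √(4A/π) = 13.71 mm.

d = 13.7 mm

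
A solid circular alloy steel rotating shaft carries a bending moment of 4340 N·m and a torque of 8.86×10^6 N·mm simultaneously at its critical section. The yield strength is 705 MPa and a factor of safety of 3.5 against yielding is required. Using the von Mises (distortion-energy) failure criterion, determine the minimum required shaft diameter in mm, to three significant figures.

d = 76.4 mm

σ_allow = σ_y/n = 705/3.5 = 201.4 MPa.
For a solid shaft σ_b = 32M/(πd³) and τ = 16T/(πd³), so the von Mises stress is σ' = (16/πd³)·√(4M²+3T²).
√(4M²+3T²) = √(4×(4.340×10^6)² + 3×(8.860×10^6)²) = 1.763×10^7 N·mm.
d³ = 16×1.763×10^7/(π×201.4) = 445800 mm³.
d = 76.39 mm.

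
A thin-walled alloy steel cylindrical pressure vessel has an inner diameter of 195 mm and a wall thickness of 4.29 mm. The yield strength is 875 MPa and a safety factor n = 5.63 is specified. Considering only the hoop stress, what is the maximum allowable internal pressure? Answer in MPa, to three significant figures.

p_allow = 6.84 MPa

σ_allow = 875/5.63 = 155.4 MPa.
σ_h = pD/(2t) → p_allow = 2σ_allow t/D = 2×155.4×4.29/195 = 6.838 MPa.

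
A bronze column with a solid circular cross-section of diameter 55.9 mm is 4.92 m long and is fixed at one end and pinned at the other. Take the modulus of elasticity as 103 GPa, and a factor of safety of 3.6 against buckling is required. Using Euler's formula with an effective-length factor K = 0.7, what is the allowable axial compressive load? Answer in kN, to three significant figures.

I = πd⁴/64 = π×55.9⁴/64 = 479300 mm⁴.
Effective length L_e = KL = 0.7×4.92 m = 3444 mm.
Euler critical load P_cr = π²EI/L_e² = π²×103000×479300/3444² = 41080 N.
P_allow = P_cr/n = 41080/3.6 = 11410 N.

P_allow = 11.4 kN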